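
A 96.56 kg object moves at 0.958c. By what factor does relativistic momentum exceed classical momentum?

p_rel = γmv, p_class = mv
Ratio = γ = 1/√(1 - 0.958²) = 3.487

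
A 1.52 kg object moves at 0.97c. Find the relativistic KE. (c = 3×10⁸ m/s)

γ = 1/√(1 - 0.97²) = 4.113
γ - 1 = 3.113
KE = (γ-1)mc² = 3.113 × 1.52 × (3×10⁸)² = 4.259×10¹⁷ J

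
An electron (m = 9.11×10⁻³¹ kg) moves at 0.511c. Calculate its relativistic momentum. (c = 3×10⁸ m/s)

γ = 1/√(1 - 0.511²) = 1.1634
v = 0.511 × 3×10⁸ = 1.533×10⁸ m/s
p = γmv = 1.1634 × 9.11×10⁻³¹ × 1.533×10⁸ = 1.625×10⁻²² kg·m/s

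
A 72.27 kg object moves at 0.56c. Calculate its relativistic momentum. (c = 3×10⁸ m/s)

γ = 1/√(1 - 0.56²) = 1.207
v = 0.56 × 3×10⁸ = 1.680×10⁸ m/s
p = γmv = 1.207 × 72.27 × 1.680×10⁸ = 1.465×10¹⁰ kg·m/s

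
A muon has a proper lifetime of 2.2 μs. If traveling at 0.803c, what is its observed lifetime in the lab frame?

Proper lifetime τ₀ = 2.2 μs
γ = 1/√(1 - 0.803²) = 1.6779
τ = γτ₀ = 1.6779 × 2.2 μs = 3.691 μs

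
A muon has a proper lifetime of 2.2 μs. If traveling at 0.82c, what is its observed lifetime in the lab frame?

Proper lifetime τ₀ = 2.2 μs
γ = 1/√(1 - 0.82²) = 1.7471
τ = γτ₀ = 1.7471 × 2.2 μs = 3.844 μs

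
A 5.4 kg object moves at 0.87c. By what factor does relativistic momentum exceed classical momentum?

p_rel = γmv, p_class = mv
Ratio = γ = 1/√(1 - 0.87²) = 2.028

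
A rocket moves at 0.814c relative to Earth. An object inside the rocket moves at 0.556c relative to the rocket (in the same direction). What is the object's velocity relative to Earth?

u = (u' + v)/(1 + u'v/c²)
Numerator: 0.556 + 0.814 = 1.37
Denominator: 1 + 0.452584 = 1.452584
u = 1.37/1.452584 = 0.9431c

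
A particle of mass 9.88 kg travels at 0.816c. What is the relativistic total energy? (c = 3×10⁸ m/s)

γ = 1/√(1 - 0.816²) = 1.730
mc² = 9.88 × (3×10⁸)² = 8.892×10¹⁷ J
E = γmc² = 1.730 × 8.892×10¹⁷ = 1.538×10¹⁸ J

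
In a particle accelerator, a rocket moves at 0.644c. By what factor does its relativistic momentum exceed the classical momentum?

p_rel = γmv, p_class = mv
Ratio = γ = 1/√(1 - 0.644²)
= 1/√(0.585264) = 1.307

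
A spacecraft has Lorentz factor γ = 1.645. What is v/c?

From γ = 1/√(1 - v²/c²):
1/γ² = 1/1.645² = 0.3695
v²/c² = 1 - 0.3695 = 0.6305
v/c = √(0.6305) = 0.7940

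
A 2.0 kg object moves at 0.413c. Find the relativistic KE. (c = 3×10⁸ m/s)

γ = 1/√(1 - 0.413²) = 1.09802
γ - 1 = 0.09802
KE = (γ-1)mc² = 0.09802 × 2.0 × (3×10⁸)² = 1.764×10¹⁶ J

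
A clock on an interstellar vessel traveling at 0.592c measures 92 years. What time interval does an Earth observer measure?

Proper time Δt₀ = 92 years
γ = 1/√(1 - 0.592²) = 1.241
Δt = γΔt₀ = 1.241 × 92 = 114.2 years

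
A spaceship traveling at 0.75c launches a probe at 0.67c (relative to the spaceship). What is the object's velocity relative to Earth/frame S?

u = (u' + v)/(1 + u'v/c²)
Numerator: 0.67 + 0.75 = 1.42
Denominator: 1 + 0.5025 = 1.5025
u = 1.42/1.5025 = 0.9451c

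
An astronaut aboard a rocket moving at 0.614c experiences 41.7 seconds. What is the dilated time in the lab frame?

Proper time Δt₀ = 41.7 seconds
γ = 1/√(1 - 0.614²) = 1.267
Δt = γΔt₀ = 1.267 × 41.7 = 52.83 seconds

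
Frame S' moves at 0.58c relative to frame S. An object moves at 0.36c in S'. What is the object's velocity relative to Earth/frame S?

u = (u' + v)/(1 + u'v/c²)
Numerator: 0.36 + 0.58 = 0.94
Denominator: 1 + 0.2088 = 1.2088
u = 0.94/1.2088 = 0.7776c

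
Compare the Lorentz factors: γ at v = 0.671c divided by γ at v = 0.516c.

γ₁ = 1/√(1 - 0.671²) = 1.3487
γ₂ = 1/√(1 - 0.516²) = 1.1674
γ₁/γ₂ = 1.3487/1.1674 = 1.155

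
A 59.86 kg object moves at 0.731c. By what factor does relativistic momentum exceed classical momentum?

p_rel = γmv, p_class = mv
Ratio = γ = 1/√(1 - 0.731²) = 1.465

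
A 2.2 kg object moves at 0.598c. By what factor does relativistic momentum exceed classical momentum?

p_rel = γmv, p_class = mv
Ratio = γ = 1/√(1 - 0.598²) = 1.248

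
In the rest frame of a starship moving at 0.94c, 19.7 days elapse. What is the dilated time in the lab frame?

Proper time Δt₀ = 19.7 days
γ = 1/√(1 - 0.94²) = 2.931
Δt = γΔt₀ = 2.931 × 19.7 = 57.74 days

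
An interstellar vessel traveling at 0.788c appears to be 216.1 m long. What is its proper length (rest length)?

Contracted length L = 216.1 m
γ = 1/√(1 - 0.788²) = 1.6242
L₀ = γL = 1.6242 × 216.1 = 351.0 m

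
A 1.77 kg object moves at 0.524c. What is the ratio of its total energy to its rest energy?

E = γmc², E₀ = mc²
E/E₀ = γ = 1/√(1 - 0.524²) = 1.174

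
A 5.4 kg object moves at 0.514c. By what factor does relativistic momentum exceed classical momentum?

p_rel = γmv, p_class = mv
Ratio = γ = 1/√(1 - 0.514²) = 1.166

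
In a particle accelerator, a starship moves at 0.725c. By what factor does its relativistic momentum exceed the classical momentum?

p_rel = γmv, p_class = mv
Ratio = γ = 1/√(1 - 0.725²)
= 1/√(0.474375) = 1.452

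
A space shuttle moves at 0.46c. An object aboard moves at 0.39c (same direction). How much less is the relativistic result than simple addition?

Classical: u' + v = 0.39 + 0.46 = 0.85c
Relativistic: u = (0.39 + 0.46)/(1 + 0.1794) = 0.85/1.1794 = 0.7207c
Difference: 0.85 - 0.7207 = 0.1293c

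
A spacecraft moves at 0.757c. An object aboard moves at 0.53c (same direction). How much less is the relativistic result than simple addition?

Classical: u' + v = 0.53 + 0.757 = 1.287c
Relativistic: u = (0.53 + 0.757)/(1 + 0.40121) = 1.287/1.40121 = 0.9185c
Difference: 1.287 - 0.9185 = 0.3685c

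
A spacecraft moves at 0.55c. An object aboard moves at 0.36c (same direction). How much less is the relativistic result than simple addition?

Classical: u' + v = 0.36 + 0.55 = 0.91c
Relativistic: u = (0.36 + 0.55)/(1 + 0.198) = 0.91/1.198 = 0.7596c
Difference: 0.91 - 0.7596 = 0.1504c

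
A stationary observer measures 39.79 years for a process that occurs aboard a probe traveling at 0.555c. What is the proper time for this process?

Dilated time Δt = 39.79 years
γ = 1/√(1 - 0.555²) = 1.202
Δt₀ = Δt/γ = 39.79/1.202 = 33.10 years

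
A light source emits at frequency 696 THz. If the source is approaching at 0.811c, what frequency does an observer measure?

β = v/c = 0.811
(1+β)/(1-β) = 1.811/0.189 = 9.582
Doppler factor = √(9.582) = 3.095
f_obs = 696 × 3.095 = 2154 THz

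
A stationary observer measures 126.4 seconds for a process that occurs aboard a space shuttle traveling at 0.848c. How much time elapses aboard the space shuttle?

Dilated time Δt = 126.4 seconds
γ = 1/√(1 - 0.848²) = 1.8868
Δt₀ = Δt/γ = 126.4/1.8868 = 66.99 seconds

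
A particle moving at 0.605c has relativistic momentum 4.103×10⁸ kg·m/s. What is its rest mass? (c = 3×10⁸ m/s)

γ = 1/√(1 - 0.605²) = 1.256
v = 0.605 × 3×10⁸ = 1.815×10⁸ m/s
m = p/(γv) = 4.103×10⁸/(1.256 × 1.815×10⁸) = 1.800 kg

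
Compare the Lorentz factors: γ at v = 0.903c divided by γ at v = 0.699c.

γ₁ = 1/√(1 - 0.903²) = 2.3275
γ₂ = 1/√(1 - 0.699²) = 1.3984
γ₁/γ₂ = 2.3275/1.3984 = 1.664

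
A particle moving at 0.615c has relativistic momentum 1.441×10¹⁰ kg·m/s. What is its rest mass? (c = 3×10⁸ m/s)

γ = 1/√(1 - 0.615²) = 1.2682
v = 0.615 × 3×10⁸ = 1.845×10⁸ m/s
m = p/(γv) = 1.441×10¹⁰/(1.2682 × 1.845×10⁸) = 61.59 kg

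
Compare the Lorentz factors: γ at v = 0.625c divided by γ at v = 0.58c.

γ₁ = 1/√(1 - 0.625²) = 1.28103
γ₂ = 1/√(1 - 0.58²) = 1.22757
γ₁/γ₂ = 1.28103/1.22757 = 1.044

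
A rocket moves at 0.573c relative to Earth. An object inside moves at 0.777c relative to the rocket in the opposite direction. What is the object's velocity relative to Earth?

Object's velocity in rocket frame is u' = -0.777c
u = (u' + v)/(1 + u'v/c²) = (v - 0.777)/(1 - 0.777·v/c²)
Numerator: 0.573 - 0.777 = -0.204
Denominator: 1 - 0.445221 = 0.554779
u = -0.204/0.554779 = -0.3677c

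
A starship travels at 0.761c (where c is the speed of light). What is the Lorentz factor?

v/c = 0.761, so (v/c)² = 0.579121
1 - (v/c)² = 0.420879
γ = 1/√(0.420879) = 1.541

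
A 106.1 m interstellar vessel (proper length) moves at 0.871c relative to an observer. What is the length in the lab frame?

Proper length L₀ = 106.1 m
γ = 1/√(1 - 0.871²) = 2.03549
L = L₀/γ = 106.1/2.03549 = 52.13 m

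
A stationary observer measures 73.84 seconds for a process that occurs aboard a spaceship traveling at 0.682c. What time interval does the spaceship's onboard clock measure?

Dilated time Δt = 73.84 seconds
γ = 1/√(1 - 0.682²) = 1.3673
Δt₀ = Δt/γ = 73.84/1.3673 = 54.00 seconds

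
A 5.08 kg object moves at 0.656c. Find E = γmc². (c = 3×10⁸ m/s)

γ = 1/√(1 - 0.656²) = 1.325
mc² = 5.08 × (3×10⁸)² = 4.572×10¹⁷ J
E = γmc² = 1.325 × 4.572×10¹⁷ = 6.058×10¹⁷ J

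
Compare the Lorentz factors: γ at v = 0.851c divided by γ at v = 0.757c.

γ₁ = 1/√(1 - 0.851²) = 1.904
γ₂ = 1/√(1 - 0.757²) = 1.530
γ₁/γ₂ = 1.904/1.530 = 1.244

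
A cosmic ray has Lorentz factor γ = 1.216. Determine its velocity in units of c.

From γ = 1/√(1 - v²/c²):
1/γ² = 1/1.216² = 0.67629
v²/c² = 1 - 0.67629 = 0.32371
v/c = √(0.32371) = 0.5690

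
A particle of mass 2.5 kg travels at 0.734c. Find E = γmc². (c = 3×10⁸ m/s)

γ = 1/√(1 - 0.734²) = 1.4724
mc² = 2.5 × (3×10⁸)² = 2.250×10¹⁷ J
E = γmc² = 1.4724 × 2.250×10¹⁷ = 3.313×10¹⁷ J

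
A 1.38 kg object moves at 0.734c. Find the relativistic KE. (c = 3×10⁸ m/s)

γ = 1/√(1 - 0.734²) = 1.47243
γ - 1 = 0.47243
KE = (γ-1)mc² = 0.47243 × 1.38 × (3×10⁸)² = 5.868×10¹⁶ J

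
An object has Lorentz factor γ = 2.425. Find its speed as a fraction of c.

From γ = 1/√(1 - v²/c²):
1/γ² = 1/2.425² = 0.1700
v²/c² = 1 - 0.1700 = 0.8300
v/c = √(0.8300) = 0.9110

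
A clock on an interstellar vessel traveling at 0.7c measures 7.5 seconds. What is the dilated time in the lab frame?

Proper time Δt₀ = 7.5 seconds
γ = 1/√(1 - 0.7²) = 1.400
Δt = γΔt₀ = 1.400 × 7.5 = 10.50 seconds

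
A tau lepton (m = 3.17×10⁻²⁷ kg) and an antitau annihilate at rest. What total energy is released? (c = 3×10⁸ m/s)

Both particles have the same rest mass, so total mass = 2m
E = 2m·c² = 2 × 3.17×10⁻²⁷ × (3×10⁸)²
= 2 × 3.17×10⁻²⁷ × 9×10¹⁶
= 5.706×10⁻¹⁰ J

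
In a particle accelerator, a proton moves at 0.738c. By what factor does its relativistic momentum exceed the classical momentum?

p_rel = γmv, p_class = mv
Ratio = γ = 1/√(1 - 0.738²)
= 1/√(0.455356) = 1.482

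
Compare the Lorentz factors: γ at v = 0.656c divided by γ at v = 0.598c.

γ₁ = 1/√(1 - 0.656²) = 1.325
γ₂ = 1/√(1 - 0.598²) = 1.248
γ₁/γ₂ = 1.325/1.248 = 1.062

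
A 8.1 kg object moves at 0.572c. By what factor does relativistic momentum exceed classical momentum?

p_rel = γmv, p_class = mv
Ratio = γ = 1/√(1 - 0.572²) = 1.219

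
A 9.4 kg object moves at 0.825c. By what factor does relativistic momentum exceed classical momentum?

p_rel = γmv, p_class = mv
Ratio = γ = 1/√(1 - 0.825²) = 1.769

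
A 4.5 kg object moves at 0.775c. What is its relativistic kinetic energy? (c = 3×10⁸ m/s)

γ = 1/√(1 - 0.775²) = 1.5824
γ - 1 = 0.5824
KE = (γ-1)mc² = 0.5824 × 4.5 × (3×10⁸)² = 2.359×10¹⁷ J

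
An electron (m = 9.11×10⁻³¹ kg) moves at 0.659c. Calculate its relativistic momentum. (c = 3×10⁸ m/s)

γ = 1/√(1 - 0.659²) = 1.330
v = 0.659 × 3×10⁸ = 1.977×10⁸ m/s
p = γmv = 1.330 × 9.11×10⁻³¹ × 1.977×10⁸ = 2.395×10⁻²² kg·m/s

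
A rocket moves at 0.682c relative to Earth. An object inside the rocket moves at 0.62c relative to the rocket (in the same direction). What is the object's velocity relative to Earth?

u = (u' + v)/(1 + u'v/c²)
Numerator: 0.62 + 0.682 = 1.302
Denominator: 1 + 0.42284 = 1.42284
u = 1.302/1.42284 = 0.9151c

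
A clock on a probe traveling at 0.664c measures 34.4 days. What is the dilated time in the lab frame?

Proper time Δt₀ = 34.4 days
γ = 1/√(1 - 0.664²) = 1.3374
Δt = γΔt₀ = 1.3374 × 34.4 = 46.01 days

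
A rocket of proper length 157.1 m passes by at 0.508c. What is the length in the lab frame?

Proper length L₀ = 157.1 m
γ = 1/√(1 - 0.508²) = 1.161
L = L₀/γ = 157.1/1.161 = 135.3 m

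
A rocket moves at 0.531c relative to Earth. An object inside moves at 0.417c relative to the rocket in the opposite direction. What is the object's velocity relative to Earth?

Object's velocity in rocket frame is u' = -0.417c
u = (u' + v)/(1 + u'v/c²) = (v - 0.417)/(1 - 0.417·v/c²)
Numerator: 0.531 - 0.417 = 0.114
Denominator: 1 - 0.221427 = 0.778573
u = 0.114/0.778573 = 0.1464c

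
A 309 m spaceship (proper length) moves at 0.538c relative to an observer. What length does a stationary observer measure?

Proper length L₀ = 309 m
γ = 1/√(1 - 0.538²) = 1.186
L = L₀/γ = 309/1.186 = 260.5 m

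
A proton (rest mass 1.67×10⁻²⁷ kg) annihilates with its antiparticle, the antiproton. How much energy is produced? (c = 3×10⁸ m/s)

Both particles have the same rest mass, so total mass = 2m
E = 2m·c² = 2 × 1.67×10⁻²⁷ × (3×10⁸)²
= 2 × 1.67×10⁻²⁷ × 9×10¹⁶
= 3.006×10⁻¹⁰ J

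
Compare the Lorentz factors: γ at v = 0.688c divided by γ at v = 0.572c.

γ₁ = 1/√(1 - 0.688²) = 1.378
γ₂ = 1/√(1 - 0.572²) = 1.219
γ₁/γ₂ = 1.378/1.219 = 1.130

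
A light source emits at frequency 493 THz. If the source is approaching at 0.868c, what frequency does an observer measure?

β = v/c = 0.868
(1+β)/(1-β) = 1.868/0.132 = 14.15
Doppler factor = √(14.15) = 3.762
f_obs = 493 × 3.762 = 1855 THz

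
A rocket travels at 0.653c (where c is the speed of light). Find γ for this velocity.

v/c = 0.653, so (v/c)² = 0.426409
1 - (v/c)² = 0.573591
γ = 1/√(0.573591) = 1.320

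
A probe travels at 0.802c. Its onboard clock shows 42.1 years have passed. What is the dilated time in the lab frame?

Proper time Δt₀ = 42.1 years
γ = 1/√(1 - 0.802²) = 1.674
Δt = γΔt₀ = 1.674 × 42.1 = 70.48 years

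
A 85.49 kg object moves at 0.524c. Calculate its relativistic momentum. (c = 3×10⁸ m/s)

γ = 1/√(1 - 0.524²) = 1.174
v = 0.524 × 3×10⁸ = 1.572×10⁸ m/s
p = γmv = 1.174 × 85.49 × 1.572×10⁸ = 1.578×10¹⁰ kg·m/s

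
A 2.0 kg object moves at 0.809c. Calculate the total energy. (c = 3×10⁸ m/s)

γ = 1/√(1 - 0.809²) = 1.701
mc² = 2.0 × (3×10⁸)² = 1.800×10¹⁷ J
E = γmc² = 1.701 × 1.800×10¹⁷ = 3.062×10¹⁷ J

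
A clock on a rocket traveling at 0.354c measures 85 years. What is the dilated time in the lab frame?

Proper time Δt₀ = 85 years
γ = 1/√(1 - 0.354²) = 1.06924
Δt = γΔt₀ = 1.06924 × 85 = 90.89 years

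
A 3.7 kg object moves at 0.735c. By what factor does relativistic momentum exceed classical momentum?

p_rel = γmv, p_class = mv
Ratio = γ = 1/√(1 - 0.735²) = 1.475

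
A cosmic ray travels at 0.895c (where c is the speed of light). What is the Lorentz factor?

v/c = 0.895, so (v/c)² = 0.801025
1 - (v/c)² = 0.198975
γ = 1/√(0.198975) = 2.242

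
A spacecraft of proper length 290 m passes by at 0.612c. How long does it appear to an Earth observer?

Proper length L₀ = 290 m
γ = 1/√(1 - 0.612²) = 1.26445
L = L₀/γ = 290/1.26445 = 229.3 m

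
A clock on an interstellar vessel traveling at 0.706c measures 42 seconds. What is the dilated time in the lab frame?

Proper time Δt₀ = 42 seconds
γ = 1/√(1 - 0.706²) = 1.412
Δt = γΔt₀ = 1.412 × 42 = 59.30 seconds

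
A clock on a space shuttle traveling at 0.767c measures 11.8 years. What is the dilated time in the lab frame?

Proper time Δt₀ = 11.8 years
γ = 1/√(1 - 0.767²) = 1.5585
Δt = γΔt₀ = 1.5585 × 11.8 = 18.39 years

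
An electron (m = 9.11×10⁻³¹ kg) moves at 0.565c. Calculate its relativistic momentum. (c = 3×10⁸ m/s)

γ = 1/√(1 - 0.565²) = 1.21199
v = 0.565 × 3×10⁸ = 1.695×10⁸ m/s
p = γmv = 1.21199 × 9.11×10⁻³¹ × 1.695×10⁸ = 1.871×10⁻²² kg·m/s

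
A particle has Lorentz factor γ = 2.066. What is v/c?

From γ = 1/√(1 - v²/c²):
1/γ² = 1/2.066² = 0.23428
v²/c² = 1 - 0.23428 = 0.76572
v/c = √(0.76572) = 0.8751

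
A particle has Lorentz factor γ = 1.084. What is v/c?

From γ = 1/√(1 - v²/c²):
1/γ² = 1/1.084² = 0.8510
v²/c² = 1 - 0.8510 = 0.1490
v/c = √(0.1490) = 0.3860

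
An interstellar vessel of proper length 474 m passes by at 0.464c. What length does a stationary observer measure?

Proper length L₀ = 474 m
γ = 1/√(1 - 0.464²) = 1.1289
L = L₀/γ = 474/1.1289 = 419.9 m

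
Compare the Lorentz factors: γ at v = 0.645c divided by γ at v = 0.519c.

γ₁ = 1/√(1 - 0.645²) = 1.309
γ₂ = 1/√(1 - 0.519²) = 1.170
γ₁/γ₂ = 1.309/1.170 = 1.119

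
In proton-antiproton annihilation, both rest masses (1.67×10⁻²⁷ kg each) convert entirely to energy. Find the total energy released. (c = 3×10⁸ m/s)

Both particles have the same rest mass, so total mass = 2m
E = 2m·c² = 2 × 1.67×10⁻²⁷ × (3×10⁸)²
= 2 × 1.67×10⁻²⁷ × 9×10¹⁶
= 3.006×10⁻¹⁰ J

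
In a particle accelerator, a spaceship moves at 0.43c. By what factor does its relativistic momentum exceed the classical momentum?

p_rel = γmv, p_class = mv
Ratio = γ = 1/√(1 - 0.43²)
= 1/√(0.8151) = 1.108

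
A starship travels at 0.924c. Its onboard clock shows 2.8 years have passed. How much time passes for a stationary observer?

Proper time Δt₀ = 2.8 years
γ = 1/√(1 - 0.924²) = 2.615
Δt = γΔt₀ = 2.615 × 2.8 = 7.322 years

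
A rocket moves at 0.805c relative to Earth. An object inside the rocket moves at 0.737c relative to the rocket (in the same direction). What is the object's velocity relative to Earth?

u = (u' + v)/(1 + u'v/c²)
Numerator: 0.737 + 0.805 = 1.542
Denominator: 1 + 0.593285 = 1.593285
u = 1.542/1.593285 = 0.9678c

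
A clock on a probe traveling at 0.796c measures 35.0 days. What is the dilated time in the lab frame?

Proper time Δt₀ = 35.0 days
γ = 1/√(1 - 0.796²) = 1.652
Δt = γΔt₀ = 1.652 × 35.0 = 57.82 days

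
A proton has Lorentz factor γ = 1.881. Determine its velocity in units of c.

From γ = 1/√(1 - v²/c²):
1/γ² = 1/1.881² = 0.2826
v²/c² = 1 - 0.2826 = 0.7174
v/c = √(0.7174) = 0.8470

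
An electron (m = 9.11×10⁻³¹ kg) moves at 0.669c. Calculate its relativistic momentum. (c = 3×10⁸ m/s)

γ = 1/√(1 - 0.669²) = 1.3454
v = 0.669 × 3×10⁸ = 2.007×10⁸ m/s
p = γmv = 1.3454 × 9.11×10⁻³¹ × 2.007×10⁸ = 2.460×10⁻²² kg·m/s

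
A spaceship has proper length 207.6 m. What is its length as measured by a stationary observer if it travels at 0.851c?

Proper length L₀ = 207.6 m
γ = 1/√(1 - 0.851²) = 1.904
L = L₀/γ = 207.6/1.904 = 109.0 m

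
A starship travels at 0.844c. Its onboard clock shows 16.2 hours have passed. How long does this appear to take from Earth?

Proper time Δt₀ = 16.2 hours
γ = 1/√(1 - 0.844²) = 1.864
Δt = γΔt₀ = 1.864 × 16.2 = 30.20 hours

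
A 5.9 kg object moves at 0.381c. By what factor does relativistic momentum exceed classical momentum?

p_rel = γmv, p_class = mv
Ratio = γ = 1/√(1 - 0.381²) = 1.082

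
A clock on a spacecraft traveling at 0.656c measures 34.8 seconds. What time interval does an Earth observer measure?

Proper time Δt₀ = 34.8 seconds
γ = 1/√(1 - 0.656²) = 1.325
Δt = γΔt₀ = 1.325 × 34.8 = 46.11 seconds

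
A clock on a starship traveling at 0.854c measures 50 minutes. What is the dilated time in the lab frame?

Proper time Δt₀ = 50 minutes
γ = 1/√(1 - 0.854²) = 1.922
Δt = γΔt₀ = 1.922 × 50 = 96.10 minutes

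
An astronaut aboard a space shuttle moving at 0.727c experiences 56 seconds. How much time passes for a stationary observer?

Proper time Δt₀ = 56 seconds
γ = 1/√(1 - 0.727²) = 1.4564
Δt = γΔt₀ = 1.4564 × 56 = 81.56 seconds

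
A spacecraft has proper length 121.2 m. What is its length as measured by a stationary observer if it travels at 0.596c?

Proper length L₀ = 121.2 m
γ = 1/√(1 - 0.596²) = 1.2454
L = L₀/γ = 121.2/1.2454 = 97.32 m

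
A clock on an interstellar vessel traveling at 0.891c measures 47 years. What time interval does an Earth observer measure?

Proper time Δt₀ = 47 years
γ = 1/√(1 - 0.891²) = 2.203
Δt = γΔt₀ = 2.203 × 47 = 103.5 years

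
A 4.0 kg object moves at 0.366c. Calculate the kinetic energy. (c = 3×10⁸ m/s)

γ = 1/√(1 - 0.366²) = 1.07456
γ - 1 = 0.07456
KE = (γ-1)mc² = 0.07456 × 4.0 × (3×10⁸)² = 2.684×10¹⁶ J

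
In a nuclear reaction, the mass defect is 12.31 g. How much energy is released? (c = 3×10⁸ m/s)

Convert mass defect: Δm = 12.31 g = 0.01231 kg
E = Δm·c² = 0.01231 × (3×10⁸)²
= 0.01231 × 9×10¹⁶ = 1.108×10¹⁵ J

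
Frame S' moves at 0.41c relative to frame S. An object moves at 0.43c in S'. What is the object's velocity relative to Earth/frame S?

u = (u' + v)/(1 + u'v/c²)
Numerator: 0.43 + 0.41 = 0.84
Denominator: 1 + 0.1763 = 1.1763
u = 0.84/1.1763 = 0.7141c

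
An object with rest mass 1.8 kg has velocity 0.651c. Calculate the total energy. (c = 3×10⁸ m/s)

γ = 1/√(1 - 0.651²) = 1.317
mc² = 1.8 × (3×10⁸)² = 1.620×10¹⁷ J
E = γmc² = 1.317 × 1.620×10¹⁷ = 2.134×10¹⁷ J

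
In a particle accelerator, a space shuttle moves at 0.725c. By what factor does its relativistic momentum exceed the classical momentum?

p_rel = γmv, p_class = mv
Ratio = γ = 1/√(1 - 0.725²)
= 1/√(0.474375) = 1.452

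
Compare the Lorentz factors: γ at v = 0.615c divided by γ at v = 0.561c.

γ₁ = 1/√(1 - 0.615²) = 1.268
γ₂ = 1/√(1 - 0.561²) = 1.208
γ₁/γ₂ = 1.268/1.208 = 1.050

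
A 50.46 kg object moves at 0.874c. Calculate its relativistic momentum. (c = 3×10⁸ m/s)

γ = 1/√(1 - 0.874²) = 2.058
v = 0.874 × 3×10⁸ = 2.622×10⁸ m/s
p = γmv = 2.058 × 50.46 × 2.622×10⁸ = 2.723×10¹⁰ kg·m/s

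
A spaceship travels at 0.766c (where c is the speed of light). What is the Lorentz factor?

v/c = 0.766, so (v/c)² = 0.586756
1 - (v/c)² = 0.413244
γ = 1/√(0.413244) = 1.556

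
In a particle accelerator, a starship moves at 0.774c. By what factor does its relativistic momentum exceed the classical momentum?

p_rel = γmv, p_class = mv
Ratio = γ = 1/√(1 - 0.774²)
= 1/√(0.400924) = 1.579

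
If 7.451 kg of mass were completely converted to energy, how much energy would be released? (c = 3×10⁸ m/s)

Using E = mc²:
c² = (3×10⁸)² = 9×10¹⁶ m²/s²
E = 7.451 × 9×10¹⁶ = 6.706×10¹⁷ J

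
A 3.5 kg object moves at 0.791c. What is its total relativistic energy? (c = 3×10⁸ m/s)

γ = 1/√(1 - 0.791²) = 1.6345
mc² = 3.5 × (3×10⁸)² = 3.150×10¹⁷ J
E = γmc² = 1.6345 × 3.150×10¹⁷ = 5.149×10¹⁷ J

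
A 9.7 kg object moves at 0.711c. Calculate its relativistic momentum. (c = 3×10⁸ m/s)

γ = 1/√(1 - 0.711²) = 1.422
v = 0.711 × 3×10⁸ = 2.133×10⁸ m/s
p = γmv = 1.422 × 9.7 × 2.133×10⁸ = 2.942×10⁹ kg·m/s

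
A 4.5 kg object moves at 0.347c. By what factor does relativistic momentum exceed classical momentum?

p_rel = γmv, p_class = mv
Ratio = γ = 1/√(1 - 0.347²) = 1.066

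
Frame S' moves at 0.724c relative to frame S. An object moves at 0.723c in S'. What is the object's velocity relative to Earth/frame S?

u = (u' + v)/(1 + u'v/c²)
Numerator: 0.723 + 0.724 = 1.447
Denominator: 1 + 0.523452 = 1.523452
u = 1.447/1.523452 = 0.9498c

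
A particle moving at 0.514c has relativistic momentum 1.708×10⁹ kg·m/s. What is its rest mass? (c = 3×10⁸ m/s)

γ = 1/√(1 - 0.514²) = 1.1658
v = 0.514 × 3×10⁸ = 1.542×10⁸ m/s
m = p/(γv) = 1.708×10⁹/(1.1658 × 1.542×10⁸) = 9.501 kg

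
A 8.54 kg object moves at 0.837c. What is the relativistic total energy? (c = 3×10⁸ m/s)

γ = 1/√(1 - 0.837²) = 1.8275
mc² = 8.54 × (3×10⁸)² = 7.686×10¹⁷ J
E = γmc² = 1.8275 × 7.686×10¹⁷ = 1.405×10¹⁸ J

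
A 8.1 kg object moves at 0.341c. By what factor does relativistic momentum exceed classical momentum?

p_rel = γmv, p_class = mv
Ratio = γ = 1/√(1 - 0.341²) = 1.064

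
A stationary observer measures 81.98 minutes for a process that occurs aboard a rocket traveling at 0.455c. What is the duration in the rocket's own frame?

Dilated time Δt = 81.98 minutes
γ = 1/√(1 - 0.455²) = 1.123
Δt₀ = Δt/γ = 81.98/1.123 = 73.00 minutes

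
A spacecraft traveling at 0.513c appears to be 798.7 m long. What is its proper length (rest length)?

Contracted length L = 798.7 m
γ = 1/√(1 - 0.513²) = 1.165
L₀ = γL = 1.165 × 798.7 = 930.5 m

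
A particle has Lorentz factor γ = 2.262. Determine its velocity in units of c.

From γ = 1/√(1 - v²/c²):
1/γ² = 1/2.262² = 0.1954
v²/c² = 1 - 0.1954 = 0.8046
v/c = √(0.8046) = 0.8970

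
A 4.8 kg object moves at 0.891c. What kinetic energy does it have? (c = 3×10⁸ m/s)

γ = 1/√(1 - 0.891²) = 2.2026
γ - 1 = 1.2026
KE = (γ-1)mc² = 1.2026 × 4.8 × (3×10⁸)² = 5.195×10¹⁷ J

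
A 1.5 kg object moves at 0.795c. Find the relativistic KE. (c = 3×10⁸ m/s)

γ = 1/√(1 - 0.795²) = 1.6485
γ - 1 = 0.6485
KE = (γ-1)mc² = 0.6485 × 1.5 × (3×10⁸)² = 8.755×10¹⁶ J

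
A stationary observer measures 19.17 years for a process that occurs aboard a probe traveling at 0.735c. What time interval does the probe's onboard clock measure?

Dilated time Δt = 19.17 years
γ = 1/√(1 - 0.735²) = 1.475
Δt₀ = Δt/γ = 19.17/1.475 = 13.00 years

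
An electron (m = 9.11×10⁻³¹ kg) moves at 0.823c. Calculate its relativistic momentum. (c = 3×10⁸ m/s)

γ = 1/√(1 - 0.823²) = 1.7604
v = 0.823 × 3×10⁸ = 2.469×10⁸ m/s
p = γmv = 1.7604 × 9.11×10⁻³¹ × 2.469×10⁸ = 3.960×10⁻²² kg·m/s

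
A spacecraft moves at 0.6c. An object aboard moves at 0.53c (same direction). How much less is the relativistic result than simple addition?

Classical: u' + v = 0.53 + 0.6 = 1.13c
Relativistic: u = (0.53 + 0.6)/(1 + 0.318) = 1.13/1.318 = 0.8574c
Difference: 1.13 - 0.8574 = 0.2726c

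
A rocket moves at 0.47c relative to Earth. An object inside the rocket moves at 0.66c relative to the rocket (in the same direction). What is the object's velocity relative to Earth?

u = (u' + v)/(1 + u'v/c²)
Numerator: 0.66 + 0.47 = 1.13
Denominator: 1 + 0.3102 = 1.3102
u = 1.13/1.3102 = 0.8625c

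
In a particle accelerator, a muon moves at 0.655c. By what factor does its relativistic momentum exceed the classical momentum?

p_rel = γmv, p_class = mv
Ratio = γ = 1/√(1 - 0.655²)
= 1/√(0.570975) = 1.323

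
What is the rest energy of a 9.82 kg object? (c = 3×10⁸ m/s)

c² = (3×10⁸)² = 9.000×10¹⁶ m²/s²
E₀ = mc² = 9.82 × 9.000×10¹⁶ = 8.838×10¹⁷ J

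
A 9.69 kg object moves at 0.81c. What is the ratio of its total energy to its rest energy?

E = γmc², E₀ = mc²
E/E₀ = γ = 1/√(1 - 0.81²) = 1.705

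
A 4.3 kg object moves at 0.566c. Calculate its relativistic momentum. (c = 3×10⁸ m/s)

γ = 1/√(1 - 0.566²) = 1.213
v = 0.566 × 3×10⁸ = 1.698×10⁸ m/s
p = γmv = 1.213 × 4.3 × 1.698×10⁸ = 8.857×10⁸ kg·m/s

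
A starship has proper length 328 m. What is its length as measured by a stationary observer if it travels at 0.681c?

Proper length L₀ = 328 m
γ = 1/√(1 - 0.681²) = 1.3656
L = L₀/γ = 328/1.3656 = 240.2 m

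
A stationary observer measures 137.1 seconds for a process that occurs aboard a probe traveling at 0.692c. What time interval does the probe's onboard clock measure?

Dilated time Δt = 137.1 seconds
γ = 1/√(1 - 0.692²) = 1.3852
Δt₀ = Δt/γ = 137.1/1.3852 = 98.97 seconds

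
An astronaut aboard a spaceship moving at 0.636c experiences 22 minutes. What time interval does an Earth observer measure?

Proper time Δt₀ = 22 minutes
γ = 1/√(1 - 0.636²) = 1.296
Δt = γΔt₀ = 1.296 × 22 = 28.51 minutes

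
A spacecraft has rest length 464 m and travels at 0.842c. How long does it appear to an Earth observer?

Proper length L₀ = 464 m
γ = 1/√(1 - 0.842²) = 1.854
L = L₀/γ = 464/1.854 = 250.3 m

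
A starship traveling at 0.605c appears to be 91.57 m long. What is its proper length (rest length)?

Contracted length L = 91.57 m
γ = 1/√(1 - 0.605²) = 1.256
L₀ = γL = 1.256 × 91.57 = 115.0 m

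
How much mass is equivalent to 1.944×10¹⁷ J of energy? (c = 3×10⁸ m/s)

From E = mc², we get m = E/c²
c² = (3×10⁸)² = 9×10¹⁶ m²/s²
m = 1.944×10¹⁷ / 9×10¹⁶ = 2.160 kg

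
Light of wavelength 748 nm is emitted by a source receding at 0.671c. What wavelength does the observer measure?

β = 0.671
Wavelength Doppler factor = √(1.671/0.329) = √(5.079) = 2.254
λ_obs = 748 × 2.254 = 1686 nm (redshift)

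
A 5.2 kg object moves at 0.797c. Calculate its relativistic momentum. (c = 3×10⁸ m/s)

γ = 1/√(1 - 0.797²) = 1.656
v = 0.797 × 3×10⁸ = 2.391×10⁸ m/s
p = γmv = 1.656 × 5.2 × 2.391×10⁸ = 2.059×10⁹ kg·m/s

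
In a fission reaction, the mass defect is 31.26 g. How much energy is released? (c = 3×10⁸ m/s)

Convert mass defect: Δm = 31.26 g = 0.03126 kg
E = Δm·c² = 0.03126 × (3×10⁸)²
= 0.03126 × 9×10¹⁶ = 2.813×10¹⁵ J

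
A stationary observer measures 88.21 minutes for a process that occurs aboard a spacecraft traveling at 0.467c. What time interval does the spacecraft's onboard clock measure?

Dilated time Δt = 88.21 minutes
γ = 1/√(1 - 0.467²) = 1.1309
Δt₀ = Δt/γ = 88.21/1.1309 = 78.00 minutes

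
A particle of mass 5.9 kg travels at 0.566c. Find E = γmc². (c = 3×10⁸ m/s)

γ = 1/√(1 - 0.566²) = 1.213
mc² = 5.9 × (3×10⁸)² = 5.310×10¹⁷ J
E = γmc² = 1.213 × 5.310×10¹⁷ = 6.441×10¹⁷ J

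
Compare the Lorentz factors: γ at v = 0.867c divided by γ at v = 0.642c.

γ₁ = 1/√(1 - 0.867²) = 2.007
γ₂ = 1/√(1 - 0.642²) = 1.304
γ₁/γ₂ = 2.007/1.304 = 1.539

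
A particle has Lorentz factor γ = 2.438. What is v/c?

From γ = 1/√(1 - v²/c²):
1/γ² = 1/2.438² = 0.1682
v²/c² = 1 - 0.1682 = 0.8318
v/c = √(0.8318) = 0.9120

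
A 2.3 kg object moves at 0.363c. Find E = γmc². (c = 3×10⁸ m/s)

γ = 1/√(1 - 0.363²) = 1.0732
mc² = 2.3 × (3×10⁸)² = 2.070×10¹⁷ J
E = γmc² = 1.0732 × 2.070×10¹⁷ = 2.222×10¹⁷ J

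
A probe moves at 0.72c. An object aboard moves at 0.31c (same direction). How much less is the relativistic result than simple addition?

Classical: u' + v = 0.31 + 0.72 = 1.03c
Relativistic: u = (0.31 + 0.72)/(1 + 0.2232) = 1.03/1.2232 = 0.8421c
Difference: 1.03 - 0.8421 = 0.1879c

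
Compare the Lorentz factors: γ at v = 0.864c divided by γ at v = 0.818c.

γ₁ = 1/√(1 - 0.864²) = 1.9861
γ₂ = 1/√(1 - 0.818²) = 1.7385
γ₁/γ₂ = 1.9861/1.7385 = 1.142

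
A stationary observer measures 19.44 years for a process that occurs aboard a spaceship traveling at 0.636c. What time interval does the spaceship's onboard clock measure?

Dilated time Δt = 19.44 years
γ = 1/√(1 - 0.636²) = 1.296
Δt₀ = Δt/γ = 19.44/1.296 = 15.00 years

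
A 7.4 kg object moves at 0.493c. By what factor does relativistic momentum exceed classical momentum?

p_rel = γmv, p_class = mv
Ratio = γ = 1/√(1 - 0.493²) = 1.149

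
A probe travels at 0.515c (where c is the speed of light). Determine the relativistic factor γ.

v/c = 0.515, so (v/c)² = 0.265225
1 - (v/c)² = 0.734775
γ = 1/√(0.734775) = 1.167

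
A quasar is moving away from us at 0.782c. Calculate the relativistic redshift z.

β = 0.782
(1+β)/(1-β) = 1.782/0.218 = 8.174
√(8.174) = 2.859
z = 2.859 - 1 = 1.859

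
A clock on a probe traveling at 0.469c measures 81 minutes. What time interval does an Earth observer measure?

Proper time Δt₀ = 81 minutes
γ = 1/√(1 - 0.469²) = 1.1322
Δt = γΔt₀ = 1.1322 × 81 = 91.71 minutes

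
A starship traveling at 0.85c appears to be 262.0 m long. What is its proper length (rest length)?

Contracted length L = 262.0 m
γ = 1/√(1 - 0.85²) = 1.8983
L₀ = γL = 1.8983 × 262.0 = 497.4 m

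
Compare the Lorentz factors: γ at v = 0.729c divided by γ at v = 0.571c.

γ₁ = 1/√(1 - 0.729²) = 1.4609
γ₂ = 1/√(1 - 0.571²) = 1.2181
γ₁/γ₂ = 1.4609/1.2181 = 1.199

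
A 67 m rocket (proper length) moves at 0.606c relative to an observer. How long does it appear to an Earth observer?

Proper length L₀ = 67 m
γ = 1/√(1 - 0.606²) = 1.257
L = L₀/γ = 67/1.257 = 53.30 m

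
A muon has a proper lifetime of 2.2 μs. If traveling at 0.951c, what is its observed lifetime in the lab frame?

Proper lifetime τ₀ = 2.2 μs
γ = 1/√(1 - 0.951²) = 3.234
τ = γτ₀ = 3.234 × 2.2 μs = 7.115 μs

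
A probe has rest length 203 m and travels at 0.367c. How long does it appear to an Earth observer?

Proper length L₀ = 203 m
γ = 1/√(1 - 0.367²) = 1.075
L = L₀/γ = 203/1.075 = 188.8 m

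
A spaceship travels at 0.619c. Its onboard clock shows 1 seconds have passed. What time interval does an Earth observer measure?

Proper time Δt₀ = 1 seconds
γ = 1/√(1 - 0.619²) = 1.273
Δt = γΔt₀ = 1.273 × 1 = 1.273 seconds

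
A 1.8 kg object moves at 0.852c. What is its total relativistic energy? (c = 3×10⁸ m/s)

γ = 1/√(1 - 0.852²) = 1.910
mc² = 1.8 × (3×10⁸)² = 1.620×10¹⁷ J
E = γmc² = 1.910 × 1.620×10¹⁷ = 3.094×10¹⁷ J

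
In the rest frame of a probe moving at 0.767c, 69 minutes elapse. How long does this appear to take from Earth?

Proper time Δt₀ = 69 minutes
γ = 1/√(1 - 0.767²) = 1.558
Δt = γΔt₀ = 1.558 × 69 = 107.5 minutes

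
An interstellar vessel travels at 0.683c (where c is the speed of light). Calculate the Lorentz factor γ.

v/c = 0.683, so (v/c)² = 0.466489
1 - (v/c)² = 0.533511
γ = 1/√(0.533511) = 1.369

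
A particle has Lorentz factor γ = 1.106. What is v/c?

From γ = 1/√(1 - v²/c²):
1/γ² = 1/1.106² = 0.8175
v²/c² = 1 - 0.8175 = 0.1825
v/c = √(0.1825) = 0.4272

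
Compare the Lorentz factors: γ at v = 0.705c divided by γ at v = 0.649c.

γ₁ = 1/√(1 - 0.705²) = 1.410
γ₂ = 1/√(1 - 0.649²) = 1.314
γ₁/γ₂ = 1.410/1.314 = 1.073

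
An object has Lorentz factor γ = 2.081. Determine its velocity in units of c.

From γ = 1/√(1 - v²/c²):
1/γ² = 1/2.081² = 0.2309
v²/c² = 1 - 0.2309 = 0.7691
v/c = √(0.7691) = 0.8770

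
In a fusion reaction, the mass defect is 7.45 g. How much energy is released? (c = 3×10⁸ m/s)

Convert mass defect: Δm = 7.45 g = 0.00745 kg
E = Δm·c² = 0.00745 × (3×10⁸)²
= 0.00745 × 9×10¹⁶ = 6.705×10¹⁴ J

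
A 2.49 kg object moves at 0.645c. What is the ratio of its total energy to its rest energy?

E = γmc², E₀ = mc²
E/E₀ = γ = 1/√(1 - 0.645²) = 1.309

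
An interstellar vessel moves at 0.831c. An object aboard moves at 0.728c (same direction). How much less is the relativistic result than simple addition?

Classical: u' + v = 0.728 + 0.831 = 1.559c
Relativistic: u = (0.728 + 0.831)/(1 + 0.604968) = 1.559/1.604968 = 0.9714c
Difference: 1.559 - 0.9714 = 0.5876c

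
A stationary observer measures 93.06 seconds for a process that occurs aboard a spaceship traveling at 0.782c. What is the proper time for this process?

Dilated time Δt = 93.06 seconds
γ = 1/√(1 - 0.782²) = 1.6044
Δt₀ = Δt/γ = 93.06/1.6044 = 58.00 seconds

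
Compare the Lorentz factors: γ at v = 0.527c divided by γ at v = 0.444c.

γ₁ = 1/√(1 - 0.527²) = 1.1767
γ₂ = 1/√(1 - 0.444²) = 1.1160
γ₁/γ₂ = 1.1767/1.1160 = 1.054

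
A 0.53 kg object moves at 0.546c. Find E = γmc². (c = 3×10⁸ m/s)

γ = 1/√(1 - 0.546²) = 1.19362
mc² = 0.53 × (3×10⁸)² = 4.770×10¹⁶ J
E = γmc² = 1.19362 × 4.770×10¹⁶ = 5.694×10¹⁶ J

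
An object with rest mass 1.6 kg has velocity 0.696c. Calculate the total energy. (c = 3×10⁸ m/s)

γ = 1/√(1 - 0.696²) = 1.3927
mc² = 1.6 × (3×10⁸)² = 1.440×10¹⁷ J
E = γmc² = 1.3927 × 1.440×10¹⁷ = 2.005×10¹⁷ J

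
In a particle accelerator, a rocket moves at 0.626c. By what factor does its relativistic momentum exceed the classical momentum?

p_rel = γmv, p_class = mv
Ratio = γ = 1/√(1 - 0.626²)
= 1/√(0.608124) = 1.282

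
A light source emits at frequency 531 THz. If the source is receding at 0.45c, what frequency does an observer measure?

β = v/c = 0.45
(1-β)/(1+β) = 0.55/1.45 = 0.3793
Doppler factor = √(0.3793) = 0.6159
f_obs = 531 × 0.6159 = 327.0 THz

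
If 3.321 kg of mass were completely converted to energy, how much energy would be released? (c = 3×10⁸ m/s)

Using E = mc²:
c² = (3×10⁸)² = 9×10¹⁶ m²/s²
E = 3.321 × 9×10¹⁶ = 2.989×10¹⁷ J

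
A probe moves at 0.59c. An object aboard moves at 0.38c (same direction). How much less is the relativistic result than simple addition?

Classical: u' + v = 0.38 + 0.59 = 0.97c
Relativistic: u = (0.38 + 0.59)/(1 + 0.2242) = 0.97/1.2242 = 0.7924c
Difference: 0.97 - 0.7924 = 0.1776c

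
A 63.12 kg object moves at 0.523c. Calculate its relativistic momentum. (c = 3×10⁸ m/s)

γ = 1/√(1 - 0.523²) = 1.173
v = 0.523 × 3×10⁸ = 1.569×10⁸ m/s
p = γmv = 1.173 × 63.12 × 1.569×10⁸ = 1.162×10¹⁰ kg·m/s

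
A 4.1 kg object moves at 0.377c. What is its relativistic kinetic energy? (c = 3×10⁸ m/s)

γ = 1/√(1 - 0.377²) = 1.079665
γ - 1 = 0.079665
KE = (γ-1)mc² = 0.079665 × 4.1 × (3×10⁸)² = 2.940×10¹⁶ J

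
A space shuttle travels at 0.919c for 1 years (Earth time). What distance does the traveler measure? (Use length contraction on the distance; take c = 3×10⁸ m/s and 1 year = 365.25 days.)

Earth distance: d = v × t = 0.919c × 1 yr = 8.7004×10¹⁵ m
γ = 2.5364
d' = d/γ = 8.7004×10¹⁵/2.5364 = 3.430×10¹⁵ m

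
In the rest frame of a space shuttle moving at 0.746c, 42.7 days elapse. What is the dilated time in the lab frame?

Proper time Δt₀ = 42.7 days
γ = 1/√(1 - 0.746²) = 1.5016
Δt = γΔt₀ = 1.5016 × 42.7 = 64.12 days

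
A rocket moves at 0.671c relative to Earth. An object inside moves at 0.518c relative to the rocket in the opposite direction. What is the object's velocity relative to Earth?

Object's velocity in rocket frame is u' = -0.518c
u = (u' + v)/(1 + u'v/c²) = (v - 0.518)/(1 - 0.518·v/c²)
Numerator: 0.671 - 0.518 = 0.153
Denominator: 1 - 0.347578 = 0.652422
u = 0.153/0.652422 = 0.2345c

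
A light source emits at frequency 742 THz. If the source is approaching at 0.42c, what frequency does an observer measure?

β = v/c = 0.42
(1+β)/(1-β) = 1.42/0.58 = 2.448
Doppler factor = √(2.448) = 1.565
f_obs = 742 × 1.565 = 1161 THz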